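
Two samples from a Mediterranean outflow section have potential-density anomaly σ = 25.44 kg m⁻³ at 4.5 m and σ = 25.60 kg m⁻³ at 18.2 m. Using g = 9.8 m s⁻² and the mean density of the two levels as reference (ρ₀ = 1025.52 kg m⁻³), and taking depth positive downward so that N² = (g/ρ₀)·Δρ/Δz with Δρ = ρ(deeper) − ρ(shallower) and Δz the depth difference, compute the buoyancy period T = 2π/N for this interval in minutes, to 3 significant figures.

9.91 min

Δρ = 1025.60 − 1025.44 = 0.16 kg m⁻³ over Δz = 18.2 − 4.5 = 13.7 m.
N² = (9.8/1025.52) × (0.16/13.7) = 1.1160 × 10⁻⁴ s⁻².
N = √(1.1160 × 10⁻⁴) = 0.010564 rad s⁻¹, so T = 2π/N = 594.77 s = 9.9128 min ≈ 9.91 min.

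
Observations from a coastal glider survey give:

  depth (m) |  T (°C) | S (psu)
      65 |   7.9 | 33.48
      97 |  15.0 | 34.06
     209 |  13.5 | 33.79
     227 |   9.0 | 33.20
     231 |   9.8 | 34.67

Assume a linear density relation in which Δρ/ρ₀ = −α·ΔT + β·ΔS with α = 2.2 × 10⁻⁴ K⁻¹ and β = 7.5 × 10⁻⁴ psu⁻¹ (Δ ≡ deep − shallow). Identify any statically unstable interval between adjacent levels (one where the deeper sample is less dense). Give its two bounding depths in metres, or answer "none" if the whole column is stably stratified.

Evaluate Δρ/ρ₀ = −αΔT + βΔS across each adjacent pair:
  65–97 m: −αΔT+βΔS = −(2.2 × 10⁻⁴)(+7.1)+(7.5 × 10⁻⁴)(+0.58) = -1.1 × 10⁻³ → UNSTABLE
  97–209 m: −αΔT+βΔS = −(2.2 × 10⁻⁴)(-1.5)+(7.5 × 10⁻⁴)(-0.27) = 1.3 × 10⁻⁴ → stable
  209–227 m: −αΔT+βΔS = −(2.2 × 10⁻⁴)(-4.5)+(7.5 × 10⁻⁴)(-0.59) = 5.5 × 10⁻⁴ → stable
  227–231 m: −αΔT+βΔS = −(2.2 × 10⁻⁴)(+0.8)+(7.5 × 10⁻⁴)(+1.47) = 9.3 × 10⁻⁴ → stable
The 65–97 m interval has Δρ < 0: lighter water underlies denser water.

65–97 m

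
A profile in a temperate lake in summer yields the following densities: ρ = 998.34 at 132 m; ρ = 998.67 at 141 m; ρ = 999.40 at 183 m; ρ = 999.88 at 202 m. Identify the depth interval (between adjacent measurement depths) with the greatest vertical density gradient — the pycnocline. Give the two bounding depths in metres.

132–141 m

Compute the density gradient over each adjacent pair:
  132–141 m: Δρ/Δz = 0.33/9 = 0.037 kg m⁻⁴
  141–183 m: Δρ/Δz = 0.73/42 = 0.017 kg m⁻⁴
  183–202 m: Δρ/Δz = 0.48/19 = 0.025 kg m⁻⁴
The largest gradient is in the 132–141 m interval — the pycnocline.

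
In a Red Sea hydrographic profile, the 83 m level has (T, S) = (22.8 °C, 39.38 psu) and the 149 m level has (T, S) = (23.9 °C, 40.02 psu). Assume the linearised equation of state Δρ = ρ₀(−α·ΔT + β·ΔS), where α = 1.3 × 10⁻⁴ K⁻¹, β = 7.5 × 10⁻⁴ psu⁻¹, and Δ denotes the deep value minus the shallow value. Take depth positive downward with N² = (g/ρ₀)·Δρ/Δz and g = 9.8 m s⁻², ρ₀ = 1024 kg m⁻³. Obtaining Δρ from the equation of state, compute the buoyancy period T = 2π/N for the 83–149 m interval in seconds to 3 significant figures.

ΔT = +1.1 K, ΔS = +0.64 psu (deep − shallow).
Δρ/ρ₀ = −αΔT + βΔS = -1.43 × 10⁻⁴ + 4.80 × 10⁻⁴ = 3.37 × 10⁻⁴, so Δρ ≈ 0.3451 kg m⁻³.
N² = (g/ρ₀)·Δρ/Δz = g·(Δρ/ρ₀)/Δz = 9.8 × 3.37 × 10⁻⁴ / 66 = 5.0039 × 10⁻⁵ s⁻².
N = √(5.0039 × 10⁻⁵) = 7.0738 × 10⁻³ rad s⁻¹ → T = 2π/N = 888.23 s ≈ 888 s.

888 s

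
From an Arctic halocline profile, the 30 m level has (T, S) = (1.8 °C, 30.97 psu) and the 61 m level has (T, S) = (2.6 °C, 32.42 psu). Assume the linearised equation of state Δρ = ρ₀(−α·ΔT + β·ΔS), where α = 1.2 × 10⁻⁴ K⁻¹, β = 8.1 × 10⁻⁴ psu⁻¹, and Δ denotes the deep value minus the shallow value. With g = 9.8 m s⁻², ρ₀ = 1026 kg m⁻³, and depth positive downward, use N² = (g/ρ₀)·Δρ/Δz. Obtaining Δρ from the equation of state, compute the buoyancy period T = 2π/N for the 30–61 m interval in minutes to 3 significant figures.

5.67 min

ΔT = +0.8 K, ΔS = +1.45 psu (deep − shallow).
Δρ/ρ₀ = −αΔT + βΔS = -9.60 × 10⁻⁵ + 1.1745 × 10⁻³ = 1.0785 × 10⁻³, so Δρ ≈ 1.107 kg m⁻³.
N² = (g/ρ₀)·Δρ/Δz = g·(Δρ/ρ₀)/Δz = 9.8 × 1.0785 × 10⁻³ / 31 = 3.4095 × 10⁻⁴ s⁻².
N = √(3.4095 × 10⁻⁴) = 0.018465 rad s⁻¹ → T = 2π/N = 340.28 s = 5.6713 min ≈ 5.67 min.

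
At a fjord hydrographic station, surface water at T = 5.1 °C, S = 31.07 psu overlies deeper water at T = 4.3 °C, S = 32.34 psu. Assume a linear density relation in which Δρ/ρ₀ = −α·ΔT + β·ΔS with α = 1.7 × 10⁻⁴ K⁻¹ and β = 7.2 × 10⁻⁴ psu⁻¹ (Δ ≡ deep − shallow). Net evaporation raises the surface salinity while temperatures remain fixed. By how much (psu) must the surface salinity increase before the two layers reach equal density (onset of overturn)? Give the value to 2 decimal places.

Neutral buoyancy requires −α(T_deep − T_surf) + β(S_deep − S_surf′) = 0.
S_surf′ = S_deep − (α/β)·ΔT = 32.34 − (1.7 × 10⁻⁴/7.2 × 10⁻⁴)·(-0.8) = 32.5289 psu.
Increase required: 32.5289 − 31.07 = 1.4589 psu.

1.46 psu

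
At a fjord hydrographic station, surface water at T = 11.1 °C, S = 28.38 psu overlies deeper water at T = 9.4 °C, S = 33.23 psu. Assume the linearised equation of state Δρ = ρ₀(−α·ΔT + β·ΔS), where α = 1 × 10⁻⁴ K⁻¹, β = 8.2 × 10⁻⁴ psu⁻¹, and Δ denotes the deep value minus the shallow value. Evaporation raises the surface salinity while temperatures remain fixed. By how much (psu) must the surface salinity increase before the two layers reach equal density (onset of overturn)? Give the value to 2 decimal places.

Neutral buoyancy requires −α(T_deep − T_surf) + β(S_deep − S_surf′) = 0.
S_surf′ = S_deep − (α/β)·ΔT = 33.23 − (1 × 10⁻⁴/8.2 × 10⁻⁴)·(-1.7) = 33.4373 psu.
Increase required: 33.4373 − 28.38 = 5.0573 psu.

5.06 psu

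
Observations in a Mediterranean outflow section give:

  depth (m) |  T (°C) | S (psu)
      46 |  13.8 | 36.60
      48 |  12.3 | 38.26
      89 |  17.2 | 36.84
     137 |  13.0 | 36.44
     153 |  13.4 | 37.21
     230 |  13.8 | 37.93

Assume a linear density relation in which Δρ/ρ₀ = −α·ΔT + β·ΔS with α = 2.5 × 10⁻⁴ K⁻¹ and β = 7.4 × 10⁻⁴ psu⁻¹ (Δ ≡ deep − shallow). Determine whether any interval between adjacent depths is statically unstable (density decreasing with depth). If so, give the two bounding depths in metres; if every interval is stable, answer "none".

48–89 m

Evaluate Δρ/ρ₀ = −αΔT + βΔS across each adjacent pair:
  46–48 m: −αΔT+βΔS = −(2.5 × 10⁻⁴)(-1.5)+(7.4 × 10⁻⁴)(+1.66) = 1.6 × 10⁻³ → stable
  48–89 m: −αΔT+βΔS = −(2.5 × 10⁻⁴)(+4.9)+(7.4 × 10⁻⁴)(-1.42) = -2.3 × 10⁻³ → UNSTABLE
  89–137 m: −αΔT+βΔS = −(2.5 × 10⁻⁴)(-4.2)+(7.4 × 10⁻⁴)(-0.40) = 7.5 × 10⁻⁴ → stable
  137–153 m: −αΔT+βΔS = −(2.5 × 10⁻⁴)(+0.4)+(7.4 × 10⁻⁴)(+0.77) = 4.7 × 10⁻⁴ → stable
  153–230 m: −αΔT+βΔS = −(2.5 × 10⁻⁴)(+0.4)+(7.4 × 10⁻⁴)(+0.72) = 4.3 × 10⁻⁴ → stable
The 48–89 m interval has Δρ < 0: lighter water underlies denser water.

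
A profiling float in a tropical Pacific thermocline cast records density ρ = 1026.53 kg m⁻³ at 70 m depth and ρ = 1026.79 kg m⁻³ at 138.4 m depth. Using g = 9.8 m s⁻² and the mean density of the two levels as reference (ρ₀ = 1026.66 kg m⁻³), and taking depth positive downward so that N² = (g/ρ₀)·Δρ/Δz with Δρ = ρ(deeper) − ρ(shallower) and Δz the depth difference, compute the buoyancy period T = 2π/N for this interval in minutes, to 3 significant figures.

17.4 min

Δρ = 1026.79 − 1026.53 = 0.26 kg m⁻³ over Δz = 138.4 − 70 = 68.4 m.
N² = (9.8/1026.66) × (0.26/68.4) = 3.6284 × 10⁻⁵ s⁻².
N = √(3.6284 × 10⁻⁵) = 6.0236 × 10⁻³ rad s⁻¹, so T = 2π/N = 1.0431 × 10³ s = 17.385 min ≈ 17.4 min.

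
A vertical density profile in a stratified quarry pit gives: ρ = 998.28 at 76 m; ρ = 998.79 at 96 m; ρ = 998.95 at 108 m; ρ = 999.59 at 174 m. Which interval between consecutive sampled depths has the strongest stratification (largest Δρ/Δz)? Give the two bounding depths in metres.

Compute the density gradient over each adjacent pair:
  76–96 m: Δρ/Δz = 0.51/20 = 0.026 kg m⁻⁴
  96–108 m: Δρ/Δz = 0.16/12 = 0.013 kg m⁻⁴
  108–174 m: Δρ/Δz = 0.64/66 = 9.7 × 10⁻³ kg m⁻⁴
The largest gradient is in the 76–96 m interval — the pycnocline.

76–96 m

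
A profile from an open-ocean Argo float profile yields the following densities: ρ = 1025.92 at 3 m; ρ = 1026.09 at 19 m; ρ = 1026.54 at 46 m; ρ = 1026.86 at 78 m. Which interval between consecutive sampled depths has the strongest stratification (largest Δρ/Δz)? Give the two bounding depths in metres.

Compute the density gradient over each adjacent pair:
  3–19 m: Δρ/Δz = 0.17/16 = 0.011 kg m⁻⁴
  19–46 m: Δρ/Δz = 0.45/27 = 0.017 kg m⁻⁴
  46–78 m: Δρ/Δz = 0.32/32 = 0.010 kg m⁻⁴
The largest gradient is in the 19–46 m interval — the pycnocline.

19–46 m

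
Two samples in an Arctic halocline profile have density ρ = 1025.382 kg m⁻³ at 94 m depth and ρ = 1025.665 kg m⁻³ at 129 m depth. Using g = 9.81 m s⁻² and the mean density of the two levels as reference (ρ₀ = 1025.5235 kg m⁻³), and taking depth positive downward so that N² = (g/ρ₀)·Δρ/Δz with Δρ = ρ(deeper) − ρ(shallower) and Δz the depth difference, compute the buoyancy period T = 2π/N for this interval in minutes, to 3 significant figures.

Δρ = 1025.665 − 1025.382 = 0.283 kg m⁻³ over Δz = 129 − 94 = 35 m.
N² = (9.81/1025.5235) × (0.283/35) = 7.7347 × 10⁻⁵ s⁻².
N = √(7.7347 × 10⁻⁵) = 8.7947 × 10⁻³ rad s⁻¹, so T = 2π/N = 714.43 s = 11.907 min ≈ 11.9 min.

11.9 min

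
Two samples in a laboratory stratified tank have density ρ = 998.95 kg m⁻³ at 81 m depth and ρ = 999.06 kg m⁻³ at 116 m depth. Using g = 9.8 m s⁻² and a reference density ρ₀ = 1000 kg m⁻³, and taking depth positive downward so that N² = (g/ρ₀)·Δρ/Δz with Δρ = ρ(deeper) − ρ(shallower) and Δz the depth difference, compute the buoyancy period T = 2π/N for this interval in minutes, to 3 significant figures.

18.9 min

Δρ = 999.06 − 998.95 = 0.11 kg m⁻³ over Δz = 116 − 81 = 35 m.
N² = (9.8/1000) × (0.11/35) = 3.0800 × 10⁻⁵ s⁻².
N = √(3.0800 × 10⁻⁵) = 5.5498 × 10⁻³ rad s⁻¹, so T = 2π/N = 1.1321 × 10³ s = 18.868 min ≈ 18.9 min.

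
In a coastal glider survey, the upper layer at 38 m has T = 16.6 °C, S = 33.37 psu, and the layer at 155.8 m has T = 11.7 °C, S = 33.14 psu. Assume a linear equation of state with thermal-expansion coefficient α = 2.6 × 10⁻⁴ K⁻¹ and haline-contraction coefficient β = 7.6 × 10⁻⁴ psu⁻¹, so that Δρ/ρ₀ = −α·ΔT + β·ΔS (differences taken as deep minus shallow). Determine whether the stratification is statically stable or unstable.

stable

ΔT = 11.7 − 16.6 = -4.9 K and ΔS = 33.14 − 33.37 = -0.23 psu (deep − shallow).
−αΔT = 1.274 × 10⁻³; βΔS = -1.748 × 10⁻⁴; sum Δρ/ρ₀ = 1.0992 × 10⁻³.
Δρ/ρ₀ > 0, so Δρ > 0: deeper water is denser → statically stable.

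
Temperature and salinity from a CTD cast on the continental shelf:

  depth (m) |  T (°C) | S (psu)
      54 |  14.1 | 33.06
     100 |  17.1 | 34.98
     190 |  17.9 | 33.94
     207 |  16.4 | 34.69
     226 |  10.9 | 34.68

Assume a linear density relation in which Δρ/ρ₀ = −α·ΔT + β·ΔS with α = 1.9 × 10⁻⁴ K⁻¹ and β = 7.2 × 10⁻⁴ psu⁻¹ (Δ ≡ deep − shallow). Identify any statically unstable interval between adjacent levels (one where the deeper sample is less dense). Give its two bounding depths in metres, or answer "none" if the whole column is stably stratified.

Evaluate Δρ/ρ₀ = −αΔT + βΔS across each adjacent pair:
  54–100 m: −αΔT+βΔS = −(1.9 × 10⁻⁴)(+3.0)+(7.2 × 10⁻⁴)(+1.92) = 8.1 × 10⁻⁴ → stable
  100–190 m: −αΔT+βΔS = −(1.9 × 10⁻⁴)(+0.8)+(7.2 × 10⁻⁴)(-1.04) = -9.0 × 10⁻⁴ → UNSTABLE
  190–207 m: −αΔT+βΔS = −(1.9 × 10⁻⁴)(-1.5)+(7.2 × 10⁻⁴)(+0.75) = 8.2 × 10⁻⁴ → stable
  207–226 m: −αΔT+βΔS = −(1.9 × 10⁻⁴)(-5.5)+(7.2 × 10⁻⁴)(-0.01) = 1.0 × 10⁻³ → stable
The 100–190 m interval has Δρ < 0: lighter water underlies denser water.

100–190 m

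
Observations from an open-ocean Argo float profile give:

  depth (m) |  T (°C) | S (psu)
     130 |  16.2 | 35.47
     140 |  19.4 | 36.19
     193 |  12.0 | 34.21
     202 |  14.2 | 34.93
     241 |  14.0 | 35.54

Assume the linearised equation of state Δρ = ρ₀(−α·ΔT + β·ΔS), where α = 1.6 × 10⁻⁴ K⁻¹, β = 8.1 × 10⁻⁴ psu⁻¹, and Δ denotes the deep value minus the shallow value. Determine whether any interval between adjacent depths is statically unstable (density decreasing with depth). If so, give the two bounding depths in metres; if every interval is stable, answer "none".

Evaluate Δρ/ρ₀ = −αΔT + βΔS across each adjacent pair:
  130–140 m: −αΔT+βΔS = −(1.6 × 10⁻⁴)(+3.2)+(8.1 × 10⁻⁴)(+0.72) = 7.1 × 10⁻⁵ → stable
  140–193 m: −αΔT+βΔS = −(1.6 × 10⁻⁴)(-7.4)+(8.1 × 10⁻⁴)(-1.98) = -4.2 × 10⁻⁴ → UNSTABLE
  193–202 m: −αΔT+βΔS = −(1.6 × 10⁻⁴)(+2.2)+(8.1 × 10⁻⁴)(+0.72) = 2.3 × 10⁻⁴ → stable
  202–241 m: −αΔT+βΔS = −(1.6 × 10⁻⁴)(-0.2)+(8.1 × 10⁻⁴)(+0.61) = 5.3 × 10⁻⁴ → stable
The 140–193 m interval has Δρ < 0: lighter water underlies denser water.

140–193 m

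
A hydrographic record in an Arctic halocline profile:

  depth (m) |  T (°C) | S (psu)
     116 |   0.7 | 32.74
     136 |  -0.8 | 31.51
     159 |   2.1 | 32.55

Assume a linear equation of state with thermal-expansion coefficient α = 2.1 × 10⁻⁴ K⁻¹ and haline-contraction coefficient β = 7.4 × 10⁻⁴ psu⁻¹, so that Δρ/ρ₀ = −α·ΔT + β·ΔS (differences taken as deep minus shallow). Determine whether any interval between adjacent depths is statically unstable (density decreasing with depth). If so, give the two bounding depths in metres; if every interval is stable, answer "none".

116–136 m

Evaluate Δρ/ρ₀ = −αΔT + βΔS across each adjacent pair:
  116–136 m: −αΔT+βΔS = −(2.1 × 10⁻⁴)(-1.5)+(7.4 × 10⁻⁴)(-1.23) = -6.0 × 10⁻⁴ → UNSTABLE
  136–159 m: −αΔT+βΔS = −(2.1 × 10⁻⁴)(+2.9)+(7.4 × 10⁻⁴)(+1.04) = 1.6 × 10⁻⁴ → stable
The 116–136 m interval has Δρ < 0: lighter water underlies denser water.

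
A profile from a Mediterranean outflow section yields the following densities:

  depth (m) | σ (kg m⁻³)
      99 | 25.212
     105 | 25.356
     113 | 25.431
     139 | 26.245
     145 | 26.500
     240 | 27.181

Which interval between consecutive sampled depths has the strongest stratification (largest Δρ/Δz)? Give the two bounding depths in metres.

139–145 m

Compute the density gradient over each adjacent pair:
  99–105 m: Δρ/Δz = 0.144/6 = 0.024 kg m⁻⁴
  105–113 m: Δρ/Δz = 0.075/8 = 9.4 × 10⁻³ kg m⁻⁴
  113–139 m: Δρ/Δz = 0.814/26 = 0.031 kg m⁻⁴
  139–145 m: Δρ/Δz = 0.255/6 = 0.043 kg m⁻⁴
  145–240 m: Δρ/Δz = 0.681/95 = 7.2 × 10⁻³ kg m⁻⁴
The largest gradient is in the 139–145 m interval — the pycnocline.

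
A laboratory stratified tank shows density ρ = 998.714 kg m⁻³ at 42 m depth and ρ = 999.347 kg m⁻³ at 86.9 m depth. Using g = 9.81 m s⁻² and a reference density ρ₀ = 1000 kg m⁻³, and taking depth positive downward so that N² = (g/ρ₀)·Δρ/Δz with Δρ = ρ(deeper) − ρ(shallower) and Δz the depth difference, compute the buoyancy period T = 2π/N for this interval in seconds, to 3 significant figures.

534 s

Δρ = 999.347 − 998.714 = 0.633 kg m⁻³ over Δz = 86.9 − 42 = 44.9 m.
N² = (9.81/1000) × (0.633/44.9) = 1.3830 × 10⁻⁴ s⁻².
N = √(1.3830 × 10⁻⁴) = 0.011760 rad s⁻¹, so T = 2π/N = 534.28 s ≈ 534 s.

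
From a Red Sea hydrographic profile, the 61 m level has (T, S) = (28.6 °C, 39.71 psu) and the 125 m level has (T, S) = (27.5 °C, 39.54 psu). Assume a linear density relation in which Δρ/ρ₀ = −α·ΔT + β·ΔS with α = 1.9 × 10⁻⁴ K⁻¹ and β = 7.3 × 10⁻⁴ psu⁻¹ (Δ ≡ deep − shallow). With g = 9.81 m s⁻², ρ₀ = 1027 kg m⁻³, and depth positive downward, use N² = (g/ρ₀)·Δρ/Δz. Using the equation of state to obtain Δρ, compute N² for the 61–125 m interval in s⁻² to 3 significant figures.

1.30 × 10⁻⁵ s⁻²

ΔT = -1.1 K, ΔS = -0.17 psu (deep − shallow).
Δρ/ρ₀ = −αΔT + βΔS = 2.09 × 10⁻⁴ − 1.241 × 10⁻⁴ = 8.49 × 10⁻⁵, so Δρ ≈ 0.08719 kg m⁻³.
N² = (g/ρ₀)·Δρ/Δz = g·(Δρ/ρ₀)/Δz = 9.81 × 8.49 × 10⁻⁵ / 64 = 1.3014 × 10⁻⁵ s⁻² ≈ 1.30 × 10⁻⁵ s⁻².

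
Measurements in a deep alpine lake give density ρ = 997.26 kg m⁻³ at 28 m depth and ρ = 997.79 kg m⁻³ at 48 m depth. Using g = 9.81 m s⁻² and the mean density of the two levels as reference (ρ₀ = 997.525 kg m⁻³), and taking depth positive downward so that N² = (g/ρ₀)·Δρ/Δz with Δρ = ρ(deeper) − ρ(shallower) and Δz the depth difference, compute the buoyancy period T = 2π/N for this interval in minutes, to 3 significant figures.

Δρ = 997.79 − 997.26 = 0.53 kg m⁻³ over Δz = 48 − 28 = 20 m.
N² = (9.81/997.525) × (0.53/20) = 2.6061 × 10⁻⁴ s⁻².
N = √(2.6061 × 10⁻⁴) = 0.016143 rad s⁻¹, so T = 2π/N = 389.22 s = 6.4870 min ≈ 6.49 min.

6.49 min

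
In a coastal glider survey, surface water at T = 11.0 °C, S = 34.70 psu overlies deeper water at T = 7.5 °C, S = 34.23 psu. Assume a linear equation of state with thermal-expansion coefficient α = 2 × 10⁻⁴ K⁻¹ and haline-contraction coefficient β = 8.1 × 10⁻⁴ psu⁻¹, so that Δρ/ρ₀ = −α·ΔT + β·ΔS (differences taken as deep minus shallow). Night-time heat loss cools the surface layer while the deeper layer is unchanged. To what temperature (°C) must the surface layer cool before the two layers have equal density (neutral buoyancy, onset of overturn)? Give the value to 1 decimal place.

Neutral buoyancy requires Δρ = 0, i.e. −α(T_deep − T_surf′) + β(S_deep − S_surf) = 0.
T_surf′ = T_deep − (β/α)·ΔS = 7.5 − (8.1 × 10⁻⁴/2 × 10⁻⁴)·(-0.47) = 9.403 °C.
Cooling required: 11.0 − (9.403) = 1.597 °C.

9.4 °C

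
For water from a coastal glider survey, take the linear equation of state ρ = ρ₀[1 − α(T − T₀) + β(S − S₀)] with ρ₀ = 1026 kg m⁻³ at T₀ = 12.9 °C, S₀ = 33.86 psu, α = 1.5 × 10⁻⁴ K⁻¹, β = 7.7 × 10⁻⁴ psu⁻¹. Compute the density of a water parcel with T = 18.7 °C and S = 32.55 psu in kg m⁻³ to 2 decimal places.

1024.07 kg m⁻³

T − T₀ = +5.8 K, S − S₀ = -1.31 psu.
Bracket = 1 − α·(+5.8) + β·(-1.31) = 1 + (-1.8787 × 10⁻³) = 0.9981213.
ρ = 1026 × 0.9981213 = 1024.07 kg m⁻³.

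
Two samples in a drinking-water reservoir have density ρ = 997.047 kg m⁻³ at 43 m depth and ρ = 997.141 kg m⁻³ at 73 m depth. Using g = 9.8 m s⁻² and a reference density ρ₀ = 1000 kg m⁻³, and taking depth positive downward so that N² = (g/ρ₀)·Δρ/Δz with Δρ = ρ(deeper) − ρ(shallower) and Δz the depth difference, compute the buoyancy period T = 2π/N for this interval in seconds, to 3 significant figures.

1.13 × 10³ s

Δρ = 997.141 − 997.047 = 0.094 kg m⁻³ over Δz = 73 − 43 = 30 m.
N² = (9.8/1000) × (0.094/30) = 3.0707 × 10⁻⁵ s⁻².
N = √(3.0707 × 10⁻⁵) = 5.5414 × 10⁻³ rad s⁻¹, so T = 2π/N = 1.1339 × 10³ s ≈ 1.13 × 10³ s.
Since Δρ > 0 the layer is stably stratified.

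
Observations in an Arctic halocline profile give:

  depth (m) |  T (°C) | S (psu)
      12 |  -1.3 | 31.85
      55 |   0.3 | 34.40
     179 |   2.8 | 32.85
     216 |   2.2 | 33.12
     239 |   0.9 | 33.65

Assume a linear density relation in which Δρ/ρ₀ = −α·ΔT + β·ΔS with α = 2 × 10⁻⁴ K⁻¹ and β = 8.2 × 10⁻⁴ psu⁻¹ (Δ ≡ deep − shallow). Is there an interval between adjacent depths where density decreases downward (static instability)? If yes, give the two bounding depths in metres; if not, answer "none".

Evaluate Δρ/ρ₀ = −αΔT + βΔS across each adjacent pair:
  12–55 m: −αΔT+βΔS = −(2 × 10⁻⁴)(+1.6)+(8.2 × 10⁻⁴)(+2.55) = 1.8 × 10⁻³ → stable
  55–179 m: −αΔT+βΔS = −(2 × 10⁻⁴)(+2.5)+(8.2 × 10⁻⁴)(-1.55) = -1.8 × 10⁻³ → UNSTABLE
  179–216 m: −αΔT+βΔS = −(2 × 10⁻⁴)(-0.6)+(8.2 × 10⁻⁴)(+0.27) = 3.4 × 10⁻⁴ → stable
  216–239 m: −αΔT+βΔS = −(2 × 10⁻⁴)(-1.3)+(8.2 × 10⁻⁴)(+0.53) = 6.9 × 10⁻⁴ → stable
The 55–179 m interval has Δρ < 0: lighter water underlies denser water.

55–179 m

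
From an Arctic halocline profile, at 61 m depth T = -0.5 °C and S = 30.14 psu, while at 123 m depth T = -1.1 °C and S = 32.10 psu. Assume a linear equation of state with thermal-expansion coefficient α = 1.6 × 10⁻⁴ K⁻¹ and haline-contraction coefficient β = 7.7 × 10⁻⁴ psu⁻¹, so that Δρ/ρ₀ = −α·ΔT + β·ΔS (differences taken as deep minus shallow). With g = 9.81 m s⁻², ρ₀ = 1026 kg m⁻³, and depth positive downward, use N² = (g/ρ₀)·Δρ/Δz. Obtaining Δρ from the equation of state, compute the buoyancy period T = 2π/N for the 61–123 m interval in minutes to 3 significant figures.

ΔT = -0.6 K, ΔS = +1.96 psu (deep − shallow).
Δρ/ρ₀ = −αΔT + βΔS = 9.60 × 10⁻⁵ + 1.5092 × 10⁻³ = 1.6052 × 10⁻³, so Δρ ≈ 1.647 kg m⁻³.
N² = (g/ρ₀)·Δρ/Δz = g·(Δρ/ρ₀)/Δz = 9.81 × 1.6052 × 10⁻³ / 62 = 2.5398 × 10⁻⁴ s⁻².
N = √(2.5398 × 10⁻⁴) = 0.015937 rad s⁻¹ → T = 2π/N = 394.25 s = 6.5708 min ≈ 6.57 min.

6.57 min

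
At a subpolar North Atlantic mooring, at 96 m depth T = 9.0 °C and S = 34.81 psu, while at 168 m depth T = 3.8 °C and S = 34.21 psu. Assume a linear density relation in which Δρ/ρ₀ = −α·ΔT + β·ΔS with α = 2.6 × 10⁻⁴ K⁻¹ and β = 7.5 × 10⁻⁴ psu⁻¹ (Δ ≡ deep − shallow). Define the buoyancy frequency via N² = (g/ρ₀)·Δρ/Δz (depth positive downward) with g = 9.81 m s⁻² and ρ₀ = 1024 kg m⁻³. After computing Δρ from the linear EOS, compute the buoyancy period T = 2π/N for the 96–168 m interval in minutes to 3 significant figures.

9.45 min

ΔT = -5.2 K, ΔS = -0.60 psu (deep − shallow).
Δρ/ρ₀ = −αΔT + βΔS = 1.352 × 10⁻³ − 4.50 × 10⁻⁴ = 9.02 × 10⁻⁴, so Δρ ≈ 0.9236 kg m⁻³.
N² = (g/ρ₀)·Δρ/Δz = g·(Δρ/ρ₀)/Δz = 9.81 × 9.02 × 10⁻⁴ / 72 = 1.2290 × 10⁻⁴ s⁻².
N = √(1.2290 × 10⁻⁴) = 0.011086 rad s⁻¹ → T = 2π/N = 566.77 s = 9.4462 min ≈ 9.45 min.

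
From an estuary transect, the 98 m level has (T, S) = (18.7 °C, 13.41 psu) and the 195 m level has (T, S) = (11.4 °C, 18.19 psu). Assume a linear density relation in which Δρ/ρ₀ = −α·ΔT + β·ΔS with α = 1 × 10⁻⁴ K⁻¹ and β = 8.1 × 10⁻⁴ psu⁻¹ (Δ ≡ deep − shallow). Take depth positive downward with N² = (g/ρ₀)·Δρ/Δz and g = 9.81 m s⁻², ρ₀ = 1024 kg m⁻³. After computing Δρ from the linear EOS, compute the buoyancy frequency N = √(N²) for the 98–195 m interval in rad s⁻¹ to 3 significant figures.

ΔT = -7.3 K, ΔS = +4.78 psu (deep − shallow).
Δρ/ρ₀ = −αΔT + βΔS = 7.30 × 10⁻⁴ + 3.8718 × 10⁻³ = 4.6018 × 10⁻³, so Δρ ≈ 4.712 kg m⁻³.
N² = (g/ρ₀)·Δρ/Δz = g·(Δρ/ρ₀)/Δz = 9.81 × 4.6018 × 10⁻³ / 97 = 4.6540 × 10⁻⁴ s⁻².
N = √(4.6540 × 10⁻⁴) = 0.021573 rad s⁻¹ ≈ 0.0216 rad s⁻¹.

0.0216 rad s⁻¹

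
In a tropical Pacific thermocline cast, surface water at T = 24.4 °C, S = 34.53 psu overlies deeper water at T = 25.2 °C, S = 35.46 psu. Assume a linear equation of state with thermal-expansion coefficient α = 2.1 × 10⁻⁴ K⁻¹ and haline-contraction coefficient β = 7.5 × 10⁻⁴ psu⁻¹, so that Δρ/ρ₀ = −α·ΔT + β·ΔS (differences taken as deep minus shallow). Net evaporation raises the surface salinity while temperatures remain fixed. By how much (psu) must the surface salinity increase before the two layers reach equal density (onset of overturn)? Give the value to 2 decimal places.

0.71 psu

Neutral buoyancy requires −α(T_deep − T_surf) + β(S_deep − S_surf′) = 0.
S_surf′ = S_deep − (α/β)·ΔT = 35.46 − (2.1 × 10⁻⁴/7.5 × 10⁻⁴)·(+0.8) = 35.2360 psu.
Increase required: 35.2360 − 34.53 = 0.7060 psu.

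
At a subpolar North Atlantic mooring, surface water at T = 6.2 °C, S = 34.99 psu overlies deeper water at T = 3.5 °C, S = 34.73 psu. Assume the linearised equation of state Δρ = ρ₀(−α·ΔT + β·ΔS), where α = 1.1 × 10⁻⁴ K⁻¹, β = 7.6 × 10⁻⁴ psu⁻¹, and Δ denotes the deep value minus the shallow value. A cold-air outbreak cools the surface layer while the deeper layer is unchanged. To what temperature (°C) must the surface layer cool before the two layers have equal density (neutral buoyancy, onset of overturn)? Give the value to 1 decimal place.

Neutral buoyancy requires Δρ = 0, i.e. −α(T_deep − T_surf′) + β(S_deep − S_surf) = 0.
T_surf′ = T_deep − (β/α)·ΔS = 3.5 − (7.6 × 10⁻⁴/1.1 × 10⁻⁴)·(-0.26) = 5.296 °C.
Cooling required: 6.2 − (5.296) = 0.904 °C.

5.3 °C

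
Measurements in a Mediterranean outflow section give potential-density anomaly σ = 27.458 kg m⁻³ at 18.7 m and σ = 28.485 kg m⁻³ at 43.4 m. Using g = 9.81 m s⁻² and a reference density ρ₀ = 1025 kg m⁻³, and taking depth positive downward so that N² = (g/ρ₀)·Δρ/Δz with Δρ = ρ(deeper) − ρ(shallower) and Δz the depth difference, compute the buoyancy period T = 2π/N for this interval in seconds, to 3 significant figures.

315 s

Δρ = 1028.485 − 1027.458 = 1.027 kg m⁻³ over Δz = 43.4 − 18.7 = 24.7 m.
N² = (9.81/1025) × (1.027/24.7) = 3.9794 × 10⁻⁴ s⁻².
N = √(3.9794 × 10⁻⁴) = 0.019948 rad s⁻¹, so T = 2π/N = 314.98 s ≈ 315 s.
A positive N² confirms static stability across the interval.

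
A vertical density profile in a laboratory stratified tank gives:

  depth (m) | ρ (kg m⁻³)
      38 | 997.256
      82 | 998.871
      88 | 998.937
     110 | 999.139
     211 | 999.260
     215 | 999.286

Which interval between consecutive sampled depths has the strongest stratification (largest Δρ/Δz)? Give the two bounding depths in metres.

38–82 m

Compute the density gradient over each adjacent pair:
  38–82 m: Δρ/Δz = 1.615/44 = 0.037 kg m⁻⁴
  82–88 m: Δρ/Δz = 0.066/6 = 0.011 kg m⁻⁴
  88–110 m: Δρ/Δz = 0.202/22 = 9.2 × 10⁻³ kg m⁻⁴
  110–211 m: Δρ/Δz = 0.121/101 = 1.2 × 10⁻³ kg m⁻⁴
  211–215 m: Δρ/Δz = 0.026/4 = 6.5 × 10⁻³ kg m⁻⁴
The largest gradient is in the 38–82 m interval — the pycnocline.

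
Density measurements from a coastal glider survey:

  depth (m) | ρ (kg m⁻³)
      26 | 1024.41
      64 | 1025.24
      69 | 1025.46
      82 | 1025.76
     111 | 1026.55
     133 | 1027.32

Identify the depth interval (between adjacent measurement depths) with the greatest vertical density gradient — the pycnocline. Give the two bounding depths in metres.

Compute the density gradient over each adjacent pair:
  26–64 m: Δρ/Δz = 0.83/38 = 0.022 kg m⁻⁴
  64–69 m: Δρ/Δz = 0.22/5 = 0.044 kg m⁻⁴
  69–82 m: Δρ/Δz = 0.30/13 = 0.023 kg m⁻⁴
  82–111 m: Δρ/Δz = 0.79/29 = 0.027 kg m⁻⁴
  111–133 m: Δρ/Δz = 0.77/22 = 0.035 kg m⁻⁴
The largest gradient is in the 64–69 m interval — the pycnocline.

64–69 m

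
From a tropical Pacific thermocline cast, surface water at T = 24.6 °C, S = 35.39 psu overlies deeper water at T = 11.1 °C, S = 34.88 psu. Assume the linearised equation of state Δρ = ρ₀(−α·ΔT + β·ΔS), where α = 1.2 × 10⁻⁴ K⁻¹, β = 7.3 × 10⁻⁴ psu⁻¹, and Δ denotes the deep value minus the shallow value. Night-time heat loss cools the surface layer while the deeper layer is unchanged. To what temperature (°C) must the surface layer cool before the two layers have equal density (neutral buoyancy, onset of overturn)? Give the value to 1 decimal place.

14.2 °C

Neutral buoyancy requires Δρ = 0, i.e. −α(T_deep − T_surf′) + β(S_deep − S_surf) = 0.
T_surf′ = T_deep − (β/α)·ΔS = 11.1 − (7.3 × 10⁻⁴/1.2 × 10⁻⁴)·(-0.51) = 14.203 °C.
Cooling required: 24.6 − (14.203) = 10.397 °C.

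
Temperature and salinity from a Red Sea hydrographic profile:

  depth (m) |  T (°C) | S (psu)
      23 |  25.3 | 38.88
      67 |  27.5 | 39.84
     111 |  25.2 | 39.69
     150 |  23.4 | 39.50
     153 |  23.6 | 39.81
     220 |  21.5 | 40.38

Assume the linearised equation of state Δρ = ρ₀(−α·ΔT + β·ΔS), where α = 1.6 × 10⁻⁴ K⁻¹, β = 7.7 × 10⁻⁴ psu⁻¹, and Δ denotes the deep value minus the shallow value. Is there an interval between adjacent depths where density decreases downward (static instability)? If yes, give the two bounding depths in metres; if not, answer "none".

none

Evaluate Δρ/ρ₀ = −αΔT + βΔS across each adjacent pair:
  23–67 m: −αΔT+βΔS = −(1.6 × 10⁻⁴)(+2.2)+(7.7 × 10⁻⁴)(+0.96) = 3.9 × 10⁻⁴ → stable
  67–111 m: −αΔT+βΔS = −(1.6 × 10⁻⁴)(-2.3)+(7.7 × 10⁻⁴)(-0.15) = 2.5 × 10⁻⁴ → stable
  111–150 m: −αΔT+βΔS = −(1.6 × 10⁻⁴)(-1.8)+(7.7 × 10⁻⁴)(-0.19) = 1.4 × 10⁻⁴ → stable
  150–153 m: −αΔT+βΔS = −(1.6 × 10⁻⁴)(+0.2)+(7.7 × 10⁻⁴)(+0.31) = 2.1 × 10⁻⁴ → stable
  153–220 m: −αΔT+βΔS = −(1.6 × 10⁻⁴)(-2.1)+(7.7 × 10⁻⁴)(+0.57) = 7.7 × 10⁻⁴ → stable
Every interval has Δρ > 0: the column is stably stratified throughout.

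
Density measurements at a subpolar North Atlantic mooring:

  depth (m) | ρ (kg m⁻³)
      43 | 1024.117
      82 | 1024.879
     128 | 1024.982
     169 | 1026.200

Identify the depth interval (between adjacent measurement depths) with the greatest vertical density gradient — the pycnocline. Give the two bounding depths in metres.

Compute the density gradient over each adjacent pair:
  43–82 m: Δρ/Δz = 0.762/39 = 0.020 kg m⁻⁴
  82–128 m: Δρ/Δz = 0.103/46 = 2.2 × 10⁻³ kg m⁻⁴
  128–169 m: Δρ/Δz = 1.218/41 = 0.030 kg m⁻⁴
The largest gradient is in the 128–169 m interval — the pycnocline.

128–169 m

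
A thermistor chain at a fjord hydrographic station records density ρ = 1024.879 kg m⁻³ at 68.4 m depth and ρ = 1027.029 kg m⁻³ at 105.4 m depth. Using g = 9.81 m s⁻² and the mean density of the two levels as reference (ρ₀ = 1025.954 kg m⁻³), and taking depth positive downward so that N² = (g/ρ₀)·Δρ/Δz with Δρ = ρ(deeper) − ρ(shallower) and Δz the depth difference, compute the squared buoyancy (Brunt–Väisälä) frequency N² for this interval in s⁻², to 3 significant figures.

5.56 × 10⁻⁴ s⁻²

Δρ = 1027.029 − 1024.879 = 2.150 kg m⁻³ over Δz = 105.4 − 68.4 = 37 m.
N² = (9.81/1025.954) × (2.150/37) = 5.5562 × 10⁻⁴ s⁻² ≈ 5.56 × 10⁻⁴ s⁻².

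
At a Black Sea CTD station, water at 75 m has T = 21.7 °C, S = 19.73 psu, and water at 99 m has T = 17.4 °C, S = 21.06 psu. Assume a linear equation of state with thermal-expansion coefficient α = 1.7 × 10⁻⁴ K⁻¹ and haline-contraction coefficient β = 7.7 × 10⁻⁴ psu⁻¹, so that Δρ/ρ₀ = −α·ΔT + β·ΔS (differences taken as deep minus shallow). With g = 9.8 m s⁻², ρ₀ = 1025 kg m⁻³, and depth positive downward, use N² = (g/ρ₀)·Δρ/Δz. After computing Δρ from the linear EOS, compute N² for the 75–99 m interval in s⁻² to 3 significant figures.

7.17 × 10⁻⁴ s⁻²

ΔT = -4.3 K, ΔS = +1.33 psu (deep − shallow).
Δρ/ρ₀ = −αΔT + βΔS = 7.31 × 10⁻⁴ + 1.0241 × 10⁻³ = 1.7551 × 10⁻³, so Δρ ≈ 1.799 kg m⁻³.
N² = (g/ρ₀)·Δρ/Δz = g·(Δρ/ρ₀)/Δz = 9.8 × 1.7551 × 10⁻³ / 24 = 7.1667 × 10⁻⁴ s⁻² ≈ 7.17 × 10⁻⁴ s⁻².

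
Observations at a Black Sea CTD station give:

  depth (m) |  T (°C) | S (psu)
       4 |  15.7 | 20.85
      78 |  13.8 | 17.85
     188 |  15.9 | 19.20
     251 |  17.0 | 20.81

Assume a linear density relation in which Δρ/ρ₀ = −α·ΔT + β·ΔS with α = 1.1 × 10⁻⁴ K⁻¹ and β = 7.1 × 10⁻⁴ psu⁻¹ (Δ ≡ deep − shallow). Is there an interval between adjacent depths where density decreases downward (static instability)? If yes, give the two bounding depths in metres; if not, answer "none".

Evaluate Δρ/ρ₀ = −αΔT + βΔS across each adjacent pair:
  4–78 m: −αΔT+βΔS = −(1.1 × 10⁻⁴)(-1.9)+(7.1 × 10⁻⁴)(-3.00) = -1.9 × 10⁻³ → UNSTABLE
  78–188 m: −αΔT+βΔS = −(1.1 × 10⁻⁴)(+2.1)+(7.1 × 10⁻⁴)(+1.35) = 7.3 × 10⁻⁴ → stable
  188–251 m: −αΔT+βΔS = −(1.1 × 10⁻⁴)(+1.1)+(7.1 × 10⁻⁴)(+1.61) = 1.0 × 10⁻³ → stable
The 4–78 m interval has Δρ < 0: lighter water underlies denser water.

4–78 m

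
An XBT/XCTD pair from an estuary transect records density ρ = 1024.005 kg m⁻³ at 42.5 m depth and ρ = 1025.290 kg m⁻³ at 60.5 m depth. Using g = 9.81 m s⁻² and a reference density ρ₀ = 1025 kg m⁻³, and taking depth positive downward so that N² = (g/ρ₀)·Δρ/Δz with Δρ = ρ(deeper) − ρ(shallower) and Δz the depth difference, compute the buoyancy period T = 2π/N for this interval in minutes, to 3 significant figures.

Δρ = 1025.290 − 1024.005 = 1.285 kg m⁻³ over Δz = 60.5 − 42.5 = 18 m.
N² = (9.81/1025) × (1.285/18) = 6.8324 × 10⁻⁴ s⁻².
N = √(6.8324 × 10⁻⁴) = 0.026139 rad s⁻¹, so T = 2π/N = 240.38 s = 4.0063 min ≈ 4.01 min.
A positive N² confirms static stability across the interval.

4.01 min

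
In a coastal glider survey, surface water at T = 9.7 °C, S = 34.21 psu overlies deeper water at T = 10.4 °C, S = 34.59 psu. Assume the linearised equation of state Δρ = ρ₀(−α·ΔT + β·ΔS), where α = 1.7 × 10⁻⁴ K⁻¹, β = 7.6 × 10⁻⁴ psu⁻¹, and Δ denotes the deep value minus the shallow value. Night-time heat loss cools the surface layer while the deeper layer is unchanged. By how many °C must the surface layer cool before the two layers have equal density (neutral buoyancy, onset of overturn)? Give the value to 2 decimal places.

1.00 °C

Neutral buoyancy requires Δρ = 0, i.e. −α(T_deep − T_surf′) + β(S_deep − S_surf) = 0.
T_surf′ = T_deep − (β/α)·ΔS = 10.4 − (7.6 × 10⁻⁴/1.7 × 10⁻⁴)·(+0.38) = 8.7012 °C.
Cooling required: 9.7 − (8.7012) = 0.9988 °C.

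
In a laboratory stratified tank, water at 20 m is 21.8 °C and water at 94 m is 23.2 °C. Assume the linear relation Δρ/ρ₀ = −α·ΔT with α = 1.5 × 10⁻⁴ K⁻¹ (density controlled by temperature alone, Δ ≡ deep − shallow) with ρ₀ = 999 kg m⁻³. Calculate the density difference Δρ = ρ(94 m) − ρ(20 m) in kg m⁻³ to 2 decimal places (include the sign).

-0.21 kg m⁻³

ΔT = +1.4 K, Δρ/ρ₀ = −αΔT = -2.10 × 10⁻⁴.
Δρ = 999 × (-2.10 × 10⁻⁴) = -0.21 kg m⁻³.
Negative Δρ: lighter below, statically unstable.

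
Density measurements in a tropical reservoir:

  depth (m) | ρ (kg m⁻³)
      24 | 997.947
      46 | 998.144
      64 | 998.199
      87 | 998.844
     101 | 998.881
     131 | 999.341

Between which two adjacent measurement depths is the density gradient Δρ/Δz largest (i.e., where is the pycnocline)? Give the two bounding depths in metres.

Compute the density gradient over each adjacent pair:
  24–46 m: Δρ/Δz = 0.197/22 = 9.0 × 10⁻³ kg m⁻⁴
  46–64 m: Δρ/Δz = 0.055/18 = 3.1 × 10⁻³ kg m⁻⁴
  64–87 m: Δρ/Δz = 0.645/23 = 0.028 kg m⁻⁴
  87–101 m: Δρ/Δz = 0.037/14 = 2.6 × 10⁻³ kg m⁻⁴
  101–131 m: Δρ/Δz = 0.460/30 = 0.015 kg m⁻⁴
The largest gradient is in the 64–87 m interval — the pycnocline.

64–87 m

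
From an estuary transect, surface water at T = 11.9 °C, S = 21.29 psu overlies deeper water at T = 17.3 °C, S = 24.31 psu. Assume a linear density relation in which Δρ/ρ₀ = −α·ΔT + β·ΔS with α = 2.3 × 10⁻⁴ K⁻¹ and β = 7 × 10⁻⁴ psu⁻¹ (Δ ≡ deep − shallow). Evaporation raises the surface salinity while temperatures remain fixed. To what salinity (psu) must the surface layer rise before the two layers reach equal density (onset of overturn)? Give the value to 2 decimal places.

22.54 psu

Neutral buoyancy requires −α(T_deep − T_surf) + β(S_deep − S_surf′) = 0.
S_surf′ = S_deep − (α/β)·ΔT = 24.31 − (2.3 × 10⁻⁴/7 × 10⁻⁴)·(+5.4) = 22.5357 psu.
Increase required: 22.5357 − 21.29 = 1.2457 psu.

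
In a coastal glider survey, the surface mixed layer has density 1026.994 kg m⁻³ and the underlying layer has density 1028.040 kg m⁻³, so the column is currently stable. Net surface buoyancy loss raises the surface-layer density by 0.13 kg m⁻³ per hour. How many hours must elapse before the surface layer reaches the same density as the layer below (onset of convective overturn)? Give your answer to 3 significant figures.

8.05 hours

Density deficit of the surface layer: 1028.040 − 1026.994 = 1.046 kg m⁻³.
Required change = 1.046 / 0.13 = 8.05 hours.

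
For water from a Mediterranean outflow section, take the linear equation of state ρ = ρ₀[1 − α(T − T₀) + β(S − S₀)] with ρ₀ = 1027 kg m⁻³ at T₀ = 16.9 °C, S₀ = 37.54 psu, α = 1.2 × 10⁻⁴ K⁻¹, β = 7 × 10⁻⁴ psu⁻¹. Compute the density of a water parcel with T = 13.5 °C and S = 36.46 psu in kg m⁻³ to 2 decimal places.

1026.64 kg m⁻³

T − T₀ = -3.4 K, S − S₀ = -1.08 psu.
Bracket = 1 − α·(-3.4) + β·(-1.08) = 1 + (-3.48 × 10⁻⁴) = 0.9996520.
ρ = 1027 × 0.9996520 = 1026.64 kg m⁻³.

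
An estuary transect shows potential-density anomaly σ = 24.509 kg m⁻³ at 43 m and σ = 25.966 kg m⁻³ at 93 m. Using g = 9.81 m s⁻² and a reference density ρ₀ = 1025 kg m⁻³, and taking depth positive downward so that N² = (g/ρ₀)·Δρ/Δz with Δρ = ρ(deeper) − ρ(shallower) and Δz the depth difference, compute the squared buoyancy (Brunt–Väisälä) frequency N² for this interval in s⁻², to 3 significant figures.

Δρ = 1025.966 − 1024.509 = 1.457 kg m⁻³ over Δz = 93 − 43 = 50 m.
N² = (9.81/1025) × (1.457/50) = 2.7889 × 10⁻⁴ s⁻² ≈ 2.79 × 10⁻⁴ s⁻².
A positive N² confirms static stability across the interval.

2.79 × 10⁻⁴ s⁻²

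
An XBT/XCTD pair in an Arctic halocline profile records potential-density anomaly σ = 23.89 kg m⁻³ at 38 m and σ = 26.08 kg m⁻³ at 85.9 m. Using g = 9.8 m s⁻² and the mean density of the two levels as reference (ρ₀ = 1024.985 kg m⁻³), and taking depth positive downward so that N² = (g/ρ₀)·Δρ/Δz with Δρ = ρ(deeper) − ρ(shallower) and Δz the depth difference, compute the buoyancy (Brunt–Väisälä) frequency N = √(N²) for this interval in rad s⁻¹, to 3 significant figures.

0.0209 rad s⁻¹

Δρ = 1026.08 − 1023.89 = 2.19 kg m⁻³ over Δz = 85.9 − 38 = 47.9 m.
N² = (9.8/1024.985) × (2.19/47.9) = 4.3714 × 10⁻⁴ s⁻².
N = √(4.3714 × 10⁻⁴) = 0.020908 rad s⁻¹ ≈ 0.0209 rad s⁻¹.
Since Δρ > 0 the layer is stably stratified.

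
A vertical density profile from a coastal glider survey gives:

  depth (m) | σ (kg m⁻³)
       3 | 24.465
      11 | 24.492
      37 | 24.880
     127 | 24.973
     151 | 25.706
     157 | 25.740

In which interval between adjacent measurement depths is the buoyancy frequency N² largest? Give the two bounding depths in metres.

127–151 m

Compute the density gradient over each adjacent pair:
  3–11 m: Δρ/Δz = 0.027/8 = 3.4 × 10⁻³ kg m⁻⁴
  11–37 m: Δρ/Δz = 0.388/26 = 0.015 kg m⁻⁴
  37–127 m: Δρ/Δz = 0.093/90 = 1.0 × 10⁻³ kg m⁻⁴
  127–151 m: Δρ/Δz = 0.733/24 = 0.031 kg m⁻⁴
  151–157 m: Δρ/Δz = 0.034/6 = 5.7 × 10⁻³ kg m⁻⁴
The largest gradient is in the 127–151 m interval — the pycnocline.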